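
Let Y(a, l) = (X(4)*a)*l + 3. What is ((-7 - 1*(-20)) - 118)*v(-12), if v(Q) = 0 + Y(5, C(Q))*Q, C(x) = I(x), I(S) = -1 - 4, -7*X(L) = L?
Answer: 21780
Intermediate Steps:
X(L) = -L/7
I(S) = -5
C(x) = -5
Y(a, l) = 3 - 4*a*l/7 (Y(a, l) = ((-⅐*4)*a)*l + 3 = (-4*a/7)*l + 3 = -4*a*l/7 + 3 = 3 - 4*a*l/7)
v(Q) = 121*Q/7 (v(Q) = 0 + (3 - 4/7*5*(-5))*Q = 0 + (3 + 100/7)*Q = 0 + 121*Q/7 = 121*Q/7)
((-7 - 1*(-20)) - 118)*v(-12) = ((-7 - 1*(-20)) - 118)*((121/7)*(-12)) = ((-7 + 20) - 118)*(-1452/7) = (13 - 118)*(-1452/7) = -105*(-1452/7) = 21780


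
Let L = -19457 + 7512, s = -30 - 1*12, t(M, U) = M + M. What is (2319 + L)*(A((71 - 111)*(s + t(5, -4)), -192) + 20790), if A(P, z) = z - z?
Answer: -200124540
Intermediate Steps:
t(M, U) = 2*M
s = -42 (s = -30 - 12 = -42)
A(P, z) = 0
L = -11945
(2319 + L)*(A((71 - 111)*(s + t(5, -4)), -192) + 20790) = (2319 - 11945)*(0 + 20790) = -9626*20790 = -200124540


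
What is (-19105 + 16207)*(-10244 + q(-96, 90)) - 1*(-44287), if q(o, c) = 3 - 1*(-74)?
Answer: 29508253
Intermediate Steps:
q(o, c) = 77 (q(o, c) = 3 + 74 = 77)
(-19105 + 16207)*(-10244 + q(-96, 90)) - 1*(-44287) = (-19105 + 16207)*(-10244 + 77) - 1*(-44287) = -2898*(-10167) + 44287 = 29463966 + 44287 = 29508253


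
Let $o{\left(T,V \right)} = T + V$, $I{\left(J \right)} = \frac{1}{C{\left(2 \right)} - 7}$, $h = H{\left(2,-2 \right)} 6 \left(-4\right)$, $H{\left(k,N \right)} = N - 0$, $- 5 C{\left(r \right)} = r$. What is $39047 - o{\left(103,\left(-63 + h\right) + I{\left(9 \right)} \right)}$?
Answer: $\frac{1441488}{37} \approx 38959.0$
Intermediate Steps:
$C{\left(r \right)} = - \frac{r}{5}$
$H{\left(k,N \right)} = N$ ($H{\left(k,N \right)} = N + 0 = N$)
$h = 48$ ($h = \left(-2\right) 6 \left(-4\right) = \left(-12\right) \left(-4\right) = 48$)
$I{\left(J \right)} = - \frac{5}{37}$ ($I{\left(J \right)} = \frac{1}{\left(- \frac{1}{5}\right) 2 - 7} = \frac{1}{- \frac{2}{5} - 7} = \frac{1}{- \frac{37}{5}} = - \frac{5}{37}$)
$39047 - o{\left(103,\left(-63 + h\right) + I{\left(9 \right)} \right)} = 39047 - \left(103 + \left(\left(-63 + 48\right) - \frac{5}{37}\right)\right) = 39047 - \left(103 - \frac{560}{37}\right) = 39047 - \frac{3251}{37} = \frac{1441488}{37}$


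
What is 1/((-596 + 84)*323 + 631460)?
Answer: 1/466084 ≈ 2.1455e-6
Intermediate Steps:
1/((-596 + 84)*323 + 631460) = 1/(-512*323 + 631460) = 1/(-165376 + 631460) = 1/466084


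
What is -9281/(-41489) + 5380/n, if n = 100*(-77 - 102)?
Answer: -2854046/37132655 ≈ -0.076861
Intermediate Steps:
n = -17900 (n = 100*(-179) = -17900)
-9281/(-41489) + 5380/n = -9281/(-41489) + 5380/(-17900) = -9281*(-1/41489) + 5380*(-1/17900) = 9281/41489 - 269/895 = -2854046/37132655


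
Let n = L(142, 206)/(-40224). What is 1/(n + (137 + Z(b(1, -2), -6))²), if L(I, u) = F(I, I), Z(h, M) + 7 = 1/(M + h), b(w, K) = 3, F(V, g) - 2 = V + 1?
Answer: 120672/2028911533 ≈ 5.9476e-5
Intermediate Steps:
F(V, g) = 3 + V (F(V, g) = 2 + (V + 1) = 2 + (1 + V) = 3 + V)
Z(h, M) = -7 + 1/(M + h)
L(I, u) = 3 + I
n = -145/40224 (n = (3 + 142)/(-40224) = 145*(-1/40224) = -145/40224 ≈ -0.0036048)
1/(n + (137 + Z(b(1, -2), -6))²) = 1/(-145/40224 + (137 + (1 - 7*(-6) - 7*3)/(-6 + 3))²) = 1/(-145/40224 + (137 + (1 + 42 - 21)/(-3))²) = 1/(-145/40224 + (137 - ⅓*22)²) = 1/(-145/40224 + (137 - 22/3)²) = 1/(-145/40224 + (389/3)²) = 1/(-145/40224 + 151321/9) = 1/(2028911533/120672) = 120672/2028911533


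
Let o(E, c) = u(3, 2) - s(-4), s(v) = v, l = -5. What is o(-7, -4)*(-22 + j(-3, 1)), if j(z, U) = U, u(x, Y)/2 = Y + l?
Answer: 42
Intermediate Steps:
u(x, Y) = -10 + 2*Y (u(x, Y) = 2*(Y - 5) = 2*(-5 + Y) = -10 + 2*Y)
o(E, c) = -2 (o(E, c) = (-10 + 2*2) - 1*(-4) = (-10 + 4) + 4 = -6 + 4 = -2)
o(-7, -4)*(-22 + j(-3, 1)) = -2*(-22 + 1) = -2*(-21) = 42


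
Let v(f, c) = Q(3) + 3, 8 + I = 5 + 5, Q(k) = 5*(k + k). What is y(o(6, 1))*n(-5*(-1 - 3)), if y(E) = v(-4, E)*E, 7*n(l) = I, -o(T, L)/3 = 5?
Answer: -990/7 ≈ -141.43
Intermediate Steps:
Q(k) = 10*k (Q(k) = 5*(2*k) = 10*k)
o(T, L) = -15 (o(T, L) = -3*5 = -15)
I = 2 (I = -8 + (5 + 5) = -8 + 10 = 2)
v(f, c) = 33 (v(f, c) = 10*3 + 3 = 30 + 3 = 33)
n(l) = 2/7 (n(l) = (⅐)*2 = 2/7)
y(E) = 33*E
y(o(6, 1))*n(-5*(-1 - 3)) = (33*(-15))*(2/7) = -495*2/7 = -990/7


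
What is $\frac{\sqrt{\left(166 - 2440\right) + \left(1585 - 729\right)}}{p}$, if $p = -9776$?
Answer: $- \frac{i \sqrt{1418}}{9776} \approx - 0.0038519 i$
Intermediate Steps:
$\frac{\sqrt{\left(166 - 2440\right) + \left(1585 - 729\right)}}{p} = \frac{\sqrt{\left(166 - 2440\right) + \left(1585 - 729\right)}}{-9776} = \sqrt{\left(166 - 2440\right) + \left(1585 - 729\right)} \left(- \frac{1}{9776}\right) = \sqrt{-2274 + 856} \left(- \frac{1}{9776}\right) = \sqrt{-1418} \left(- \frac{1}{9776}\right) = i \sqrt{1418} \left(- \frac{1}{9776}\right) = - \frac{i \sqrt{1418}}{9776}$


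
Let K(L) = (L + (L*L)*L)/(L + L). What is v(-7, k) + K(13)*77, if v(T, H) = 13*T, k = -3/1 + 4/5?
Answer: 6454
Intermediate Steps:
K(L) = (L + L**3)/(2*L) (K(L) = (L + L**2*L)/((2*L)) = (L + L**3)*(1/(2*L)) = (L + L**3)/(2*L))
k = -11/5 (k = -3*1 + 4*(1/5) = -3 + 4/5 = -11/5 ≈ -2.2000)
v(-7, k) + K(13)*77 = 13*(-7) + (1/2 + (1/2)*13**2)*77 = -91 + (1/2 + (1/2)*169)*77 = -91 + (1/2 + 169/2)*77 = -91 + 85*77 = -91 + 6545 = 6454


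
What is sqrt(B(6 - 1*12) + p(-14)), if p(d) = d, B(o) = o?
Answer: 2*I*sqrt(5) ≈ 4.4721*I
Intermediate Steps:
sqrt(B(6 - 1*12) + p(-14)) = sqrt((6 - 1*12) - 14) = sqrt((6 - 12) - 14) = sqrt(-6 - 14) = sqrt(-20) = 2*I*sqrt(5)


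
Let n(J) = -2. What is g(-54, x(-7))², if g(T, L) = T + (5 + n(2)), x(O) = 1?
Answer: 2601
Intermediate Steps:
g(T, L) = 3 + T (g(T, L) = T + (5 - 2) = T + 3 = 3 + T)
g(-54, x(-7))² = (3 - 54)² = (-51)² = 2601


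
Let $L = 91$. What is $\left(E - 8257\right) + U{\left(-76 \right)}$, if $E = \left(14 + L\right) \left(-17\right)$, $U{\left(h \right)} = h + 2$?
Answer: $-10116$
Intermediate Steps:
$U{\left(h \right)} = 2 + h$
$E = -1785$ ($E = \left(14 + 91\right) \left(-17\right) = 105 \left(-17\right) = -1785$)
$\left(E - 8257\right) + U{\left(-76 \right)} = \left(-1785 - 8257\right) + \left(2 - 76\right) = -10042 - 74 = -10116$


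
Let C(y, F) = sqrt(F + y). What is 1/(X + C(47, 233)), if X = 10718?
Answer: 5359/57437622 - sqrt(70)/57437622 ≈ 9.3156e-5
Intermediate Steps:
1/(X + C(47, 233)) = 1/(10718 + sqrt(233 + 47)) = 1/(10718 + sqrt(280)) = 1/(10718 + 2*sqrt(70))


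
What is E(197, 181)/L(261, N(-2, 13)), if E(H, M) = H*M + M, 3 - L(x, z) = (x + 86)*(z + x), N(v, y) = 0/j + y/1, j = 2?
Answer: -35838/95075 ≈ -0.37694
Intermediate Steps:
N(v, y) = y (N(v, y) = 0/2 + y/1 = 0*(1/2) + y*1 = 0 + y = y)
L(x, z) = 3 - (86 + x)*(x + z) (L(x, z) = 3 - (x + 86)*(z + x) = 3 - (86 + x)*(x + z))
E(H, M) = M + H*M
E(197, 181)/L(261, N(-2, 13)) = (181*(1 + 197))/(3 - 1*261**2 - 86*261 - 86*13 - 1*261*13) = (181*198)/(3 - 1*68121 - 22446 - 1118 - 3393) = 35838/(3 - 68121 - 22446 - 1118 - 3393) = 35838/(-95075) = 35838*(-1/95075) = -35838/95075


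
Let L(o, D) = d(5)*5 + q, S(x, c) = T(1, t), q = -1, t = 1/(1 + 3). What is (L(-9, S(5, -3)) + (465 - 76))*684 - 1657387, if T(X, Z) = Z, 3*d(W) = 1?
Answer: -1390855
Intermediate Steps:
d(W) = 1/3 (d(W) = (1/3)*1 = 1/3)
t = 1/4 ≈ 0.25000
S(x, c) = 1/4
L(o, D) = 2/3 (L(o, D) = (1/3)*5 - 1 = 5/3 - 1 = 2/3)
(L(-9, S(5, -3)) + (465 - 76))*684 - 1657387 = (2/3 + (465 - 76))*684 - 1657387 = (2/3 + 389)*684 - 1657387 = (1169/3)*684 - 1657387 = 266532 - 1657387 = -1390855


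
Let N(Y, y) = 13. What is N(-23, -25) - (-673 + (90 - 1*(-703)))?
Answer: -107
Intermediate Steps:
N(-23, -25) - (-673 + (90 - 1*(-703))) = 13 - (-673 + (90 - 1*(-703))) = 13 - (-673 + (90 + 703)) = 13 - (-673 + 793) = 13 - 1*120 = 13 - 120 = -107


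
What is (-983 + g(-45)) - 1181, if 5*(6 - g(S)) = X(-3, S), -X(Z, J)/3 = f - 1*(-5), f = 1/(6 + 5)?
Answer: -118522/55 ≈ -2154.9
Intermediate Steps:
f = 1/11 ≈ 0.090909
X(Z, J) = -168/11 (X(Z, J) = -3*(1/11 - 1*(-5)) = -3*(1/11 + 5) = -3*56/11 = -168/11)
g(S) = 498/55 (g(S) = 6 - 1/5*(-168/11) = 6 + 168/55 = 498/55)
(-983 + g(-45)) - 1181 = (-983 + 498/55) - 1181 = -53567/55 - 1181 = -118522/55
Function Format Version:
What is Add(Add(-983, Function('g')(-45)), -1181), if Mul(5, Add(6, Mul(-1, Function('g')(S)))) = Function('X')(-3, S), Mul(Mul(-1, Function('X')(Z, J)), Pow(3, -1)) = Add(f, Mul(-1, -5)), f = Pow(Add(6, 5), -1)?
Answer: Rational(-118522, 55) ≈ -2154.9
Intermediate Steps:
f = Rational(1, 11) (f = Pow(11, -1) = Rational(1, 11) ≈ 0.090909)
Function('X')(Z, J) = Rational(-168, 11) (Function('X')(Z, J) = Mul(-3, Add(Rational(1, 11), Mul(-1, -5))) = Mul(-3, Add(Rational(1, 11), 5)) = Mul(-3, Rational(56, 11)) = Rational(-168, 11))
Function('g')(S) = Rational(498, 55) (Function('g')(S) = Add(6, Mul(Rational(-1, 5), Rational(-168, 11))) = Add(6, Rational(168, 55)) = Rational(498, 55))
Add(Add(-983, Function('g')(-45)), -1181) = Add(Add(-983, Rational(498, 55)), -1181) = Add(Rational(-53567, 55), -1181) = Rational(-118522, 55)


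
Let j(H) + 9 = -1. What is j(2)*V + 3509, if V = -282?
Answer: 6329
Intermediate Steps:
j(H) = -10 (j(H) = -9 - 1 = -10)
j(2)*V + 3509 = -10*(-282) + 3509 = 2820 + 3509 = 6329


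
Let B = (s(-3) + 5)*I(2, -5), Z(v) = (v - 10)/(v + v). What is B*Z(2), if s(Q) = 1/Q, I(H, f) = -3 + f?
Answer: 224/3 ≈ 74.667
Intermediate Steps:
Z(v) = (-10 + v)/(2*v) (Z(v) = (-10 + v)/((2*v)) = (-10 + v)*(1/(2*v)) = (-10 + v)/(2*v))
B = -112/3 (B = (1/(-3) + 5)*(-3 - 5) = (-⅓ + 5)*(-8) = (14/3)*(-8) = -112/3 ≈ -37.333)
B*Z(2) = -56*(-10 + 2)/(3*2) = -56*(-8)/(3*2) = -112/3*(-2) = 224/3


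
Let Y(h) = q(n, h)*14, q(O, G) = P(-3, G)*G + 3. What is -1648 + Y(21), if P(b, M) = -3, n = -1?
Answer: -2488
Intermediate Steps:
q(O, G) = 3 - 3*G (q(O, G) = -3*G + 3 = 3 - 3*G)
Y(h) = 42 - 42*h (Y(h) = (3 - 3*h)*14 = 42 - 42*h)
-1648 + Y(21) = -1648 + (42 - 42*21) = -1648 + (42 - 882) = -1648 - 840 = -2488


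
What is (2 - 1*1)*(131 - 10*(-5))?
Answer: 181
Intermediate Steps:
(2 - 1*1)*(131 - 10*(-5)) = (2 - 1)*(131 + 50) = 1*181 = 181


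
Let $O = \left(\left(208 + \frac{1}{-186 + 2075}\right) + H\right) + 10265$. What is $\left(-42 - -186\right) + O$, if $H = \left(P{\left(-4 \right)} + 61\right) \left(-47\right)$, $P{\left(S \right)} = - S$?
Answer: $\frac{14284619}{1889} \approx 7562.0$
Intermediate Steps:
$H = -3055$ ($H = \left(\left(-1\right) \left(-4\right) + 61\right) \left(-47\right) = \left(4 + 61\right) \left(-47\right) = 65 \left(-47\right) = -3055$)
$O = \frac{14012603}{1889}$ ($O = \left(\left(208 + \frac{1}{-186 + 2075}\right) - 3055\right) + 10265 = \left(\left(208 + \frac{1}{1889}\right) - 3055\right) + 10265 = \left(\frac{392913}{1889} - 3055\right) + 10265 = - \frac{5377982}{1889} + 10265 = \frac{14012603}{1889} \approx 7418.0$)
$\left(-42 - -186\right) + O = \left(-42 - -186\right) + \frac{14012603}{1889} = \left(-42 + 186\right) + \frac{14012603}{1889} = 144 + \frac{14012603}{1889} = \frac{14284619}{1889}$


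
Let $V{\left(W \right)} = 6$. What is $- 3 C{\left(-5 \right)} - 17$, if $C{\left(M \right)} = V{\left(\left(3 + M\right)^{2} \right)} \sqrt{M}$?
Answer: $-17 - 18 i \sqrt{5} \approx -17.0 - 40.249 i$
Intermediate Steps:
$C{\left(M \right)} = 6 \sqrt{M}$
$- 3 C{\left(-5 \right)} - 17 = - 3 \cdot 6 \sqrt{-5} - 17 = - 3 \cdot 6 i \sqrt{5} - 17 = - 18 i \sqrt{5} - 17 = -17 - 18 i \sqrt{5}$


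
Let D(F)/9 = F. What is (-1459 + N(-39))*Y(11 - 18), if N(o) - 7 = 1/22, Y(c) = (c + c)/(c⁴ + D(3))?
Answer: 223601/26708 ≈ 8.3721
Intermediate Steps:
D(F) = 9*F
Y(c) = 2*c/(27 + c⁴) (Y(c) = (c + c)/(c⁴ + 9*3) = (2*c)/(c⁴ + 27) = (2*c)/(27 + c⁴) = 2*c/(27 + c⁴))
N(o) = 155/22 (N(o) = 7 + 1/22 = 155/22)
(-1459 + N(-39))*Y(11 - 18) = (-1459 + 155/22)*(2*(11 - 18)/(27 + (11 - 18)⁴)) = -31943*(-7)/(11*(27 + (-7)⁴)) = -31943*(-7)/(11*(27 + 2401)) = -31943*(-7)/(11*2428) = -31943/22*(-7/1214) = 223601/26708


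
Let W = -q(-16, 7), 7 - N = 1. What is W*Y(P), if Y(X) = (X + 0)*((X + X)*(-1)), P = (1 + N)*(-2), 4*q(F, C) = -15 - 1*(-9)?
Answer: -588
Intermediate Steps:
N = 6 (N = 7 - 1*1 = 7 - 1 = 6)
q(F, C) = -3/2 (q(F, C) = (-15 - 1*(-9))/4 = (-15 + 9)/4 = (1/4)*(-6) = -3/2)
P = -14 (P = (1 + 6)*(-2) = 7*(-2) = -14)
Y(X) = -2*X**2 (Y(X) = X*((2*X)*(-1)) = X*(-2*X) = -2*X**2)
W = 3/2 (W = -1*(-3/2) = 3/2 ≈ 1.5000)
W*Y(P) = 3*(-2*(-14)**2)/2 = 3*(-2*196)/2 = (3/2)*(-392) = -588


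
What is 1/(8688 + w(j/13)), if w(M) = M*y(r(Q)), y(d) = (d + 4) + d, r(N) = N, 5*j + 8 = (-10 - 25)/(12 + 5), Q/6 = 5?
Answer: 1105/9589296 ≈ 0.00011523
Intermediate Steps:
Q = 30 (Q = 6*5 = 30)
j = -171/85 (j = -8/5 + ((-10 - 25)/(12 + 5))/5 = -8/5 + (-35/17)/5 = -8/5 + (-35*1/17)/5 = -8/5 + (⅕)*(-35/17) = -8/5 - 7/17 = -171/85 ≈ -2.0118)
y(d) = 4 + 2*d (y(d) = (4 + d) + d = 4 + 2*d)
w(M) = 64*M (w(M) = M*(4 + 2*30) = M*(4 + 60) = M*64 = 64*M)
1/(8688 + w(j/13)) = 1/(8688 + 64*(-171/85/13)) = 1/(8688 + 64*(-171/85*1/13)) = 1/(8688 + 64*(-171/1105)) = 1/(8688 - 10944/1105) = 1/(9589296/1105) = 1105/9589296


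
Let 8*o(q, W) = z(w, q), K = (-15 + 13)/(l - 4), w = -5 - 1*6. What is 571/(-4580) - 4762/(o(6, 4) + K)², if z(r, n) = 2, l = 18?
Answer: -17099013779/41220 ≈ -4.1482e+5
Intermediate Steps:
w = -11 (w = -5 - 6 = -11)
K = -⅐ (K = (-15 + 13)/(18 - 4) = -2/14 = -2*1/14 = -⅐ ≈ -0.14286)
o(q, W) = ¼ (o(q, W) = (⅛)*2 = ¼)
571/(-4580) - 4762/(o(6, 4) + K)² = 571/(-4580) - 4762/(¼ - ⅐)² = 571*(-1/4580) - 4762/((3/28)²) = -571/4580 - 4762/9/784 = -571/4580 - 4762*784/9 = -571/4580 - 3733408/9 = -17099013779/41220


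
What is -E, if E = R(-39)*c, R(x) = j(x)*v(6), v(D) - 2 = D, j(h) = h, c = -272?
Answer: -84864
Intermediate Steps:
v(D) = 2 + D
R(x) = 8*x (R(x) = x*(2 + 6) = x*8 = 8*x)
E = 84864 (E = (8*(-39))*(-272) = -312*(-272) = 84864)
-E = -1*84864 = -84864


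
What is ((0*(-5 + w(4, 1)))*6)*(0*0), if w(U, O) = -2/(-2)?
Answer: 0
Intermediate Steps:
w(U, O) = 1 (w(U, O) = -2*(-½) = 1)
((0*(-5 + w(4, 1)))*6)*(0*0) = ((0*(-5 + 1))*6)*(0*0) = ((0*(-4))*6)*0 = (0*6)*0 = 0*0 = 0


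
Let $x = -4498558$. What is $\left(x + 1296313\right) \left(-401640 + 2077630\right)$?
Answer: $-5366930597550$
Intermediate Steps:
$\left(x + 1296313\right) \left(-401640 + 2077630\right) = \left(-4498558 + 1296313\right) \left(-401640 + 2077630\right) = \left(-3202245\right) 1675990 = -5366930597550$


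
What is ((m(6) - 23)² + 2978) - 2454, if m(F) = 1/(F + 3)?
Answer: 84880/81 ≈ 1047.9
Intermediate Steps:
m(F) = 1/(3 + F)
((m(6) - 23)² + 2978) - 2454 = ((1/(3 + 6) - 23)² + 2978) - 2454 = ((1/9 - 23)² + 2978) - 2454 = ((⅑ - 23)² + 2978) - 2454 = ((-206/9)² + 2978) - 2454 = (42436/81 + 2978) - 2454 = 283654/81 - 2454 = 84880/81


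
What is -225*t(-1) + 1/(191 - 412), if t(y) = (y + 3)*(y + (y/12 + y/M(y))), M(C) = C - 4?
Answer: 175693/442 ≈ 397.50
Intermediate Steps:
M(C) = -4 + C
t(y) = (3 + y)*(13*y/12 + y/(-4 + y)) (t(y) = (y + 3)*(y + (y/12 + y/(-4 + y))) = (3 + y)*(y + (y*(1/12) + y/(-4 + y))) = (3 + y)*(y + (y/12 + y/(-4 + y))) = (3 + y)*(13*y/12 + y/(-4 + y)))
-225*t(-1) + 1/(191 - 412) = -75*(-1)*(-120 - 1*(-1) + 13*(-1)²)/(4*(-4 - 1)) + 1/(191 - 412) = -75*(-1)*(-120 + 1 + 13*1)/(4*(-5)) + 1/(-221) = -75*(-1)*(-1)*(-120 + 1 + 13)/(4*5) - 1/221 = -75*(-1)*(-1)*(-106)/(4*5) - 1/221 = -225*(-53/30) - 1/221 = 795/2 - 1/221 = 175693/442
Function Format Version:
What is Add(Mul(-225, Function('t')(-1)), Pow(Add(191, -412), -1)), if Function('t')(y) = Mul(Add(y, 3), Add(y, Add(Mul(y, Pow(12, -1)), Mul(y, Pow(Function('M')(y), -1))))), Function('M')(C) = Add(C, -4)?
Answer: Rational(175693, 442) ≈ 397.50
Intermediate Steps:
Function('M')(C) = Add(-4, C)
Function('t')(y) = Mul(Add(3, y), Add(Mul(Rational(13, 12), y), Mul(y, Pow(Add(-4, y), -1)))) (Function('t')(y) = Mul(Add(y, 3), Add(y, Add(Mul(y, Pow(12, -1)), Mul(y, Pow(Add(-4, y), -1))))) = Mul(Add(3, y), Add(y, Add(Mul(y, Rational(1, 12)), Mul(y, Pow(Add(-4, y), -1))))) = Mul(Add(3, y), Add(y, Add(Mul(Rational(1, 12), y), Mul(y, Pow(Add(-4, y), -1))))) = Mul(Add(3, y), Add(Mul(Rational(13, 12), y), Mul(y, Pow(Add(-4, y), -1)))))
Add(Mul(-225, Function('t')(-1)), Pow(Add(191, -412), -1)) = Add(Mul(-225, Mul(Rational(1, 12), -1, Pow(Add(-4, -1), -1), Add(-120, Mul(-1, -1), Mul(13, Pow(-1, 2))))), Pow(Add(191, -412), -1)) = Add(Mul(-225, Mul(Rational(1, 12), -1, Pow(-5, -1), Add(-120, 1, Mul(13, 1)))), Pow(-221, -1)) = Add(Mul(-225, Mul(Rational(1, 12), -1, Rational(-1, 5), Add(-120, 1, 13))), Rational(-1, 221)) = Add(Mul(-225, Mul(Rational(1, 12), -1, Rational(-1, 5), -106)), Rational(-1, 221)) = Add(Mul(-225, Rational(-53, 30)), Rational(-1, 221)) = Add(Rational(795, 2), Rational(-1, 221)) = Rational(175693, 442)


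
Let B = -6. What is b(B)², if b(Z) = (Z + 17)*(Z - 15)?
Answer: 53361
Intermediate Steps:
b(Z) = (-15 + Z)*(17 + Z) (b(Z) = (17 + Z)*(-15 + Z) = (-15 + Z)*(17 + Z))
b(B)² = (-255 + (-6)² + 2*(-6))² = (-255 + 36 - 12)² = (-231)² = 53361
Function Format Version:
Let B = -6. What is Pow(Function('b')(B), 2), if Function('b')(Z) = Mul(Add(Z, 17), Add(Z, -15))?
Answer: 53361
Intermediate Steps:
Function('b')(Z) = Mul(Add(-15, Z), Add(17, Z)) (Function('b')(Z) = Mul(Add(17, Z), Add(-15, Z)) = Mul(Add(-15, Z), Add(17, Z)))
Pow(Function('b')(B), 2) = Pow(Add(-255, Pow(-6, 2), Mul(2, -6)), 2) = Pow(Add(-255, 36, -12), 2) = Pow(-231, 2) = 53361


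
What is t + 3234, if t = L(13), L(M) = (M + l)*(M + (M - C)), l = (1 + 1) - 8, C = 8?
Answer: 3360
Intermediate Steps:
l = -6 (l = 2 - 8 = -6)
L(M) = (-8 + 2*M)*(-6 + M) (L(M) = (M - 6)*(M + (M - 1*8)) = (-6 + M)*(M + (M - 8)) = (-6 + M)*(M + (-8 + M)) = (-6 + M)*(-8 + 2*M) = (-8 + 2*M)*(-6 + M))
t = 126 (t = 48 - 20*13 + 2*13**2 = 48 - 260 + 2*169 = 48 - 260 + 338 = 126)
t + 3234 = 126 + 3234 = 3360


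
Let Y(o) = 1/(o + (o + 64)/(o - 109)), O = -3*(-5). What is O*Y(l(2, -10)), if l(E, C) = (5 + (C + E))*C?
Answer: 1185/2276 ≈ 0.52065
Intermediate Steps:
O = 15
l(E, C) = C*(5 + C + E) (l(E, C) = (5 + C + E)*C = C*(5 + C + E))
Y(o) = 1/(o + (64 + o)/(-109 + o))
O*Y(l(2, -10)) = 15*((-109 - 10*(5 - 10 + 2))/(64 + (-10*(5 - 10 + 2))**2 - (-1080)*(5 - 10 + 2))) = 15*((-109 - 10*(-3))/(64 + (-10*(-3))**2 - (-1080)*(-3))) = 15*((-109 + 30)/(64 + 30**2 - 108*30)) = 15*(-79/(64 + 900 - 3240)) = 15*(-79/(-2276)) = 15*(-1/2276*(-79)) = 15*(79/2276) = 1185/2276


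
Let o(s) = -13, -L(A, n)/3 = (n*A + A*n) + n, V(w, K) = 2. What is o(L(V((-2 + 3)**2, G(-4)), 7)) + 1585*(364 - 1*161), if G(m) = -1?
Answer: 321742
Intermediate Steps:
L(A, n) = -3*n - 6*A*n (L(A, n) = -3*((n*A + A*n) + n) = -3*((A*n + A*n) + n) = -3*(2*A*n + n) = -3*(n + 2*A*n) = -3*n - 6*A*n)
o(L(V((-2 + 3)**2, G(-4)), 7)) + 1585*(364 - 1*161) = -13 + 1585*(364 - 1*161) = -13 + 1585*(364 - 161) = -13 + 1585*203 = -13 + 321755 = 321742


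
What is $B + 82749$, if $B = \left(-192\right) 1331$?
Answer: $-172803$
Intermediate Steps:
$B = -255552$
$B + 82749 = -255552 + 82749 = -172803$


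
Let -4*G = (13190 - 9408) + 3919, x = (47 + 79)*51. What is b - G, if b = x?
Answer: 33405/4 ≈ 8351.3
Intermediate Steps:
x = 6426 (x = 126*51 = 6426)
b = 6426
G = -7701/4 (G = -((13190 - 9408) + 3919)/4 = -(3782 + 3919)/4 = -1/4*7701 = -7701/4 ≈ -1925.3)
b - G = 6426 - 1*(-7701/4) = 6426 + 7701/4 = 33405/4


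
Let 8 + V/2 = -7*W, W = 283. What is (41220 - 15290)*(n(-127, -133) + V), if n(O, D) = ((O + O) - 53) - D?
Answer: -107661360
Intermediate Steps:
n(O, D) = -53 - D + 2*O (n(O, D) = (2*O - 53) - D = (-53 + 2*O) - D = -53 - D + 2*O)
V = -3978 (V = -16 + 2*(-7*283) = -16 + 2*(-1981) = -16 - 3962 = -3978)
(41220 - 15290)*(n(-127, -133) + V) = (41220 - 15290)*((-53 - 1*(-133) + 2*(-127)) - 3978) = 25930*((-53 + 133 - 254) - 3978) = 25930*(-174 - 3978) = 25930*(-4152) = -107661360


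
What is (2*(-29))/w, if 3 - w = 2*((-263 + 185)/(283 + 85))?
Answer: -5336/315 ≈ -16.940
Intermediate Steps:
w = 315/92 (w = 3 - 2*(-263 + 185)/(283 + 85) = 3 - 2*(-78/368) = 3 - 2*(-78*1/368) = 3 - 2*(-39)/184 = 3 - 1*(-39/92) = 3 + 39/92 = 315/92 ≈ 3.4239)
(2*(-29))/w = (2*(-29))/(315/92) = -58*92/315 = -5336/315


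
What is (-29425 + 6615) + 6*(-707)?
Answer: -27052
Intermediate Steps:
(-29425 + 6615) + 6*(-707) = -22810 - 4242 = -27052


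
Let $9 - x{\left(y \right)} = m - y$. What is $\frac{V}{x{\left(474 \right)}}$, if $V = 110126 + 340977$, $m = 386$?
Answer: $\frac{451103}{97} \approx 4650.5$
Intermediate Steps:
$V = 451103$
$x{\left(y \right)} = -377 + y$ ($x{\left(y \right)} = 9 - \left(386 - y\right) = 9 + \left(-386 + y\right) = -377 + y$)
$\frac{V}{x{\left(474 \right)}} = \frac{451103}{-377 + 474} = \frac{451103}{97}$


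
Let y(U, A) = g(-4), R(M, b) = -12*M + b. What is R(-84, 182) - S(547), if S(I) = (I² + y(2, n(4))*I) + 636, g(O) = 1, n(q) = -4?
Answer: -299202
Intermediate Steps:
R(M, b) = b - 12*M
y(U, A) = 1
S(I) = 636 + I + I² (S(I) = (I² + 1*I) + 636 = (I² + I) + 636 = (I + I²) + 636 = 636 + I + I²)
R(-84, 182) - S(547) = (182 - 12*(-84)) - (636 + 547 + 547²) = (182 + 1008) - (636 + 547 + 299209) = 1190 - 1*300392 = 1190 - 300392 = -299202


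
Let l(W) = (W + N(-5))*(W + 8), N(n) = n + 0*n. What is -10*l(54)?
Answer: -30380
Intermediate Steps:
N(n) = n (N(n) = n + 0 = n)
l(W) = (-5 + W)*(8 + W) (l(W) = (W - 5)*(W + 8) = (-5 + W)*(8 + W))
-10*l(54) = -10*(-40 + 54² + 3*54) = -10*(-40 + 2916 + 162) = -10*3038 = -30380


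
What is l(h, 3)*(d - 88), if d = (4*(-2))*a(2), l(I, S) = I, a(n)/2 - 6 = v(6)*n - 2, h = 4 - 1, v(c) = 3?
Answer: -744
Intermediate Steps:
h = 3
a(n) = 8 + 6*n (a(n) = 12 + 2*(3*n - 2) = 12 + 2*(-2 + 3*n) = 12 + (-4 + 6*n) = 8 + 6*n)
d = -160 (d = (4*(-2))*(8 + 6*2) = -8*(8 + 12) = -8*20 = -160)
l(h, 3)*(d - 88) = 3*(-160 - 88) = 3*(-248) = -744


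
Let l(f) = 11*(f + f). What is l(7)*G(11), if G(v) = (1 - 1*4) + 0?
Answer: -462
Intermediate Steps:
l(f) = 22*f (l(f) = 11*(2*f) = 22*f)
G(v) = -3 (G(v) = (1 - 4) + 0 = -3 + 0 = -3)
l(7)*G(11) = (22*7)*(-3) = 154*(-3) = -462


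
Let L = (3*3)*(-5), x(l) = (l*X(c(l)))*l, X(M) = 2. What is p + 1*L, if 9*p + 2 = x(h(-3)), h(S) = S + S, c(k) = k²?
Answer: -335/9 ≈ -37.222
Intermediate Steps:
h(S) = 2*S
x(l) = 2*l² (x(l) = (l*2)*l = (2*l)*l = 2*l²)
p = 70/9 (p = -2/9 + (2*(2*(-3))²)/9 = -2/9 + (2*(-6)²)/9 = -2/9 + (2*36)/9 = -2/9 + (⅑)*72 = -2/9 + 8 = 70/9 ≈ 7.7778)
L = -45 (L = 9*(-5) = -45)
p + 1*L = 70/9 + 1*(-45) = 70/9 - 45 = -335/9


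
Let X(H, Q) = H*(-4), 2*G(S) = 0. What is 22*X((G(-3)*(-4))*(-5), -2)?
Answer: 0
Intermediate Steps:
G(S) = 0 (G(S) = (½)*0 = 0)
X(H, Q) = -4*H
22*X((G(-3)*(-4))*(-5), -2) = 22*(-4*0*(-4)*(-5)) = 22*(-0*(-5)) = 22*(-4*0) = 22*0 = 0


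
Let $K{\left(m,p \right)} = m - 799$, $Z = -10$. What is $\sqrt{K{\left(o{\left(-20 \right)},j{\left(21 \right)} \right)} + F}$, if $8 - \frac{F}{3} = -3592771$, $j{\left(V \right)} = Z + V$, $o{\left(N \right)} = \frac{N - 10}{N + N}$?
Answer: $\frac{\sqrt{43110155}}{2} \approx 3282.9$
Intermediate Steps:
$o{\left(N \right)} = \frac{-10 + N}{2 N}$
$j{\left(V \right)} = -10 + V$
$K{\left(m,p \right)} = -799 + m$
$F = 10778337$ ($F = 24 - -10778313 = 24 + 10778313 = 10778337$)
$\sqrt{K{\left(o{\left(-20 \right)},j{\left(21 \right)} \right)} + F} = \sqrt{\left(-799 + \frac{-10 - 20}{2 \left(-20\right)}\right) + 10778337} = \sqrt{\left(-799 + \frac{1}{2} \left(- \frac{1}{20}\right) \left(-30\right)\right) + 10778337} = \sqrt{\left(-799 + \frac{3}{4}\right) + 10778337} = \sqrt{- \frac{3193}{4} + 10778337} = \sqrt{\frac{43110155}{4}} = \frac{\sqrt{43110155}}{2}$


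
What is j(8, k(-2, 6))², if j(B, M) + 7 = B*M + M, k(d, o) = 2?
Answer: 121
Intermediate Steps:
j(B, M) = -7 + M + B*M (j(B, M) = -7 + (B*M + M) = -7 + (M + B*M) = -7 + M + B*M)
j(8, k(-2, 6))² = (-7 + 2 + 8*2)² = (-7 + 2 + 16)² = 11² = 121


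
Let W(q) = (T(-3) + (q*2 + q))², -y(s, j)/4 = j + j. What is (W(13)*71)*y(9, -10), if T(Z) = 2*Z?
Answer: 6185520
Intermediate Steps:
y(s, j) = -8*j (y(s, j) = -4*(j + j) = -8*j)
W(q) = (-6 + 3*q)² (W(q) = (2*(-3) + (q*2 + q))² = (-6 + (2*q + q))² = (-6 + 3*q)²)
(W(13)*71)*y(9, -10) = ((9*(-2 + 13)²)*71)*(-8*(-10)) = ((9*11²)*71)*80 = ((9*121)*71)*80 = (1089*71)*80 = 77319*80 = 6185520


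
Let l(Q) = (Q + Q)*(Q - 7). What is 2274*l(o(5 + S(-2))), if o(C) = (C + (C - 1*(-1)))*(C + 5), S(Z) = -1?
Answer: 27260712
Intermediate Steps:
o(C) = (1 + 2*C)*(5 + C) (o(C) = (C + (C + 1))*(5 + C) = (C + (1 + C))*(5 + C) = (1 + 2*C)*(5 + C))
l(Q) = 2*Q*(-7 + Q) (l(Q) = (2*Q)*(-7 + Q) = 2*Q*(-7 + Q))
2274*l(o(5 + S(-2))) = 2274*(2*(5 + 2*(5 - 1)**2 + 11*(5 - 1))*(-7 + (5 + 2*(5 - 1)**2 + 11*(5 - 1)))) = 2274*(2*(5 + 2*4**2 + 11*4)*(-7 + (5 + 2*4**2 + 11*4))) = 2274*(2*(5 + 2*16 + 44)*(-7 + (5 + 2*16 + 44))) = 2274*(2*(5 + 32 + 44)*(-7 + (5 + 32 + 44))) = 2274*(2*81*(-7 + 81)) = 2274*(2*81*74) = 2274*11988 = 27260712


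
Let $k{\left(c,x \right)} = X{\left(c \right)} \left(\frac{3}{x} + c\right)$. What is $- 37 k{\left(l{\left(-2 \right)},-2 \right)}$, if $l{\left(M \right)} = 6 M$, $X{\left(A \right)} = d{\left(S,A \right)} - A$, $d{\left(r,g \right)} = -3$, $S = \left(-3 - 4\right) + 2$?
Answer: $\frac{8991}{2} \approx 4495.5$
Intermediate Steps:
$S = -5$ ($S = -7 + 2 = -5$)
$X{\left(A \right)} = -3 - A$
$k{\left(c,x \right)} = \left(-3 - c\right) \left(c + \frac{3}{x}\right)$ ($k{\left(c,x \right)} = \left(-3 - c\right) \left(\frac{3}{x} + c\right) = \left(-3 - c\right) \left(c + \frac{3}{x}\right)$)
$- 37 k{\left(l{\left(-2 \right)},-2 \right)} = - 37 \left(- \frac{\left(3 + 6 \left(-2\right)\right) \left(3 + 6 \left(-2\right) \left(-2\right)\right)}{-2}\right) = - 37 \left(\left(-1\right) \left(- \frac{1}{2}\right) \left(3 - 12\right) \left(3 - -24\right)\right) = - 37 \left(\left(-1\right) \left(- \frac{1}{2}\right) \left(-9\right) \left(3 + 24\right)\right) = - 37 \left(\left(-1\right) \left(- \frac{1}{2}\right) \left(-9\right) 27\right) = \left(-37\right) \left(- \frac{243}{2}\right) = \frac{8991}{2}$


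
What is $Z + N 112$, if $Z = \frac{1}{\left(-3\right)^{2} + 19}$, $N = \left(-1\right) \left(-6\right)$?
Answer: $\frac{18817}{28} \approx 672.04$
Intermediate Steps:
$N = 6$
$Z = \frac{1}{28}$ ($Z = \frac{1}{9 + 19} = \frac{1}{28} \approx 0.035714$)
$Z + N 112 = \frac{1}{28} + 6 \cdot 112 = \frac{1}{28} + 672 = \frac{18817}{28}$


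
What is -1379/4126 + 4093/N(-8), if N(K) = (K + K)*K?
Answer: 8355603/264064 ≈ 31.642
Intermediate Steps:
N(K) = 2*K² (N(K) = (2*K)*K = 2*K²)
-1379/4126 + 4093/N(-8) = -1379/4126 + 4093/((2*(-8)²)) = -1379*1/4126 + 4093/((2*64)) = -1379/4126 + 4093/128 = 8355603/264064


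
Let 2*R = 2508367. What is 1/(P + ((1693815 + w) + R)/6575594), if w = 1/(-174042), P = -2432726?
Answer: -286107382737/696020740507362328 ≈ -4.1106e-7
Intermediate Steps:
R = 2508367/2 (R = (1/2)*2508367 = 2508367/2 ≈ 1.2542e+6)
w = -1/174042 ≈ -5.7457e-6
1/(P + ((1693815 + w) + R)/6575594) = 1/(-2432726 + ((1693815 - 1/174042) + 2508367/2)/6575594) = 1/(-2432726 + (294794950229/174042 + 2508367/2)*(1/6575594)) = 1/(-2432726 + (256537777468/87021)*(1/6575594)) = 1/(-2432726 + 128268888734/286107382737) = 1/(-696020740507362328/286107382737) = -286107382737/696020740507362328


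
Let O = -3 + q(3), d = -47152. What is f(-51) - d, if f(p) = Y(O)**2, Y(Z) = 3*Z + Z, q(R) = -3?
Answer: 47728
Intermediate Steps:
O = -6 (O = -3 - 3 = -6)
Y(Z) = 4*Z
f(p) = 576 (f(p) = (4*(-6))**2 = (-24)**2 = 576)
f(-51) - d = 576 - 1*(-47152) = 576 + 47152 = 47728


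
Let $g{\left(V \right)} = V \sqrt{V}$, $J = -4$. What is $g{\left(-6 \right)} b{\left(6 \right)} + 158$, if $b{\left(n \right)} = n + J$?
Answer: $158 - 12 i \sqrt{6} \approx 158.0 - 29.394 i$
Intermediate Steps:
$g{\left(V \right)} = V^{\frac{3}{2}}$
$b{\left(n \right)} = -4 + n$ ($b{\left(n \right)} = n - 4 = -4 + n$)
$g{\left(-6 \right)} b{\left(6 \right)} + 158 = \left(-6\right)^{\frac{3}{2}} \left(-4 + 6\right) + 158 = - 6 i \sqrt{6} \cdot 2 + 158 = - 12 i \sqrt{6} + 158 = 158 - 12 i \sqrt{6}$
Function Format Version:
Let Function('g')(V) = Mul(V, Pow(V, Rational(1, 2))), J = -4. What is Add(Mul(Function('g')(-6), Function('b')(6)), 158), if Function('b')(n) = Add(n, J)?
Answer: Add(158, Mul(-12, I, Pow(6, Rational(1, 2)))) ≈ Add(158.00, Mul(-29.394, I))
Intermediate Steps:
Function('g')(V) = Pow(V, Rational(3, 2))
Function('b')(n) = Add(-4, n) (Function('b')(n) = Add(n, -4) = Add(-4, n))
Add(Mul(Function('g')(-6), Function('b')(6)), 158) = Add(Mul(Pow(-6, Rational(3, 2)), Add(-4, 6)), 158) = Add(Mul(Mul(-6, I, Pow(6, Rational(1, 2))), 2), 158) = Add(Mul(-12, I, Pow(6, Rational(1, 2))), 158) = Add(158, Mul(-12, I, Pow(6, Rational(1, 2))))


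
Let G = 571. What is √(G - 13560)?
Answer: I*√12989 ≈ 113.97*I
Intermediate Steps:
√(G - 13560) = √(571 - 13560) = √(-12989) = I*√12989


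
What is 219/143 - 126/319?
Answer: 4713/4147 ≈ 1.1365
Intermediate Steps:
219/143 - 126/319 = 4713/4147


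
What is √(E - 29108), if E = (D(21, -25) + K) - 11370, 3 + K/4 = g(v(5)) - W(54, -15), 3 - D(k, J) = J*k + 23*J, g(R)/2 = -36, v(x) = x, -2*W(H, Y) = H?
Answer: 11*I*√327 ≈ 198.91*I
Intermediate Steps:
W(H, Y) = -H/2
g(R) = -72 (g(R) = 2*(-36) = -72)
D(k, J) = 3 - 23*J - J*k (D(k, J) = 3 - (J*k + 23*J) = 3 - (23*J + J*k) = 3 + (-23*J - J*k) = 3 - 23*J - J*k)
K = -192 (K = -12 + 4*(-72 - (-1)*54/2) = -12 + 4*(-72 - 1*(-27)) = -12 + 4*(-72 + 27) = -12 + 4*(-45) = -12 - 180 = -192)
E = -10459 (E = ((3 - 23*(-25) - 1*(-25)*21) - 192) - 11370 = ((3 + 575 + 525) - 192) - 11370 = (1103 - 192) - 11370 = 911 - 11370 = -10459)
√(E - 29108) = √(-10459 - 29108) = √(-39567) = 11*I*√327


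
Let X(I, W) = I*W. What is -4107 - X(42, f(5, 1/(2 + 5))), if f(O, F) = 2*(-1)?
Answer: -4023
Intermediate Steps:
f(O, F) = -2
-4107 - X(42, f(5, 1/(2 + 5))) = -4107 - 42*(-2) = -4107 - 1*(-84) = -4107 + 84 = -4023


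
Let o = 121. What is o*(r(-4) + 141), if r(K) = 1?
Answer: 17182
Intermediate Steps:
o*(r(-4) + 141) = 121*(1 + 141) = 121*142 = 17182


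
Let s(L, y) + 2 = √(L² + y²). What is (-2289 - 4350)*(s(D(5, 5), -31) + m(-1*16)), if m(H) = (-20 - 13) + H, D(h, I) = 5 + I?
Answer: 338589 - 6639*√1061 ≈ 1.2234e+5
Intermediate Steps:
m(H) = -33 + H
s(L, y) = -2 + √(L² + y²)
(-2289 - 4350)*(s(D(5, 5), -31) + m(-1*16)) = (-2289 - 4350)*((-2 + √((5 + 5)² + (-31)²)) + (-33 - 1*16)) = -6639*((-2 + √(10² + 961)) + (-33 - 16)) = -6639*((-2 + √(100 + 961)) - 49) = -6639*((-2 + √1061) - 49) = -6639*(-51 + √1061) = 338589 - 6639*√1061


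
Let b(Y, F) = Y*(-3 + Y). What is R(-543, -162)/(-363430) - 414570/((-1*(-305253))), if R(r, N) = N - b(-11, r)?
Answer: -1930393784/1422283305 ≈ -1.3573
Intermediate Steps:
R(r, N) = -154 + N (R(r, N) = N - (-11)*(-3 - 11) = N - (-11)*(-14) = N - 1*154 = N - 154 = -154 + N)
R(-543, -162)/(-363430) - 414570/((-1*(-305253))) = (-154 - 162)/(-363430) - 414570/((-1*(-305253))) = -316*(-1/363430) - 414570/305253 = 158/181715 - 414570*1/305253 = 158/181715 - 10630/7827 = -1930393784/1422283305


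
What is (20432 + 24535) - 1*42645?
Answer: 2322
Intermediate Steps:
(20432 + 24535) - 1*42645 = 44967 - 42645 = 2322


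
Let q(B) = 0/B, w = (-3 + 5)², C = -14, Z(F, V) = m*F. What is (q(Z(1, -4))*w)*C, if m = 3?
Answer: 0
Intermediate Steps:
Z(F, V) = 3*F
w = 4 (w = 2² = 4)
q(B) = 0
(q(Z(1, -4))*w)*C = (0*4)*(-14) = 0*(-14) = 0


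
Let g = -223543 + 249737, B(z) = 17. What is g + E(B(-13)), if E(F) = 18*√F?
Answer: 26194 + 18*√17 ≈ 26268.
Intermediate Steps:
g = 26194
g + E(B(-13)) = 26194 + 18*√17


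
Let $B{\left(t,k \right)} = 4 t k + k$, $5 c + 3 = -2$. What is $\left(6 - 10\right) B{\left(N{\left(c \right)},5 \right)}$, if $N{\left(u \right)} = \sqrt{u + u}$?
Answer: $-20 - 80 i \sqrt{2} \approx -20.0 - 113.14 i$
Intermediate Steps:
$c = -1$ ($c = - \frac{3}{5} + \frac{1}{5} \left(-2\right) = - \frac{3}{5} - \frac{2}{5} = -1$)
$N{\left(u \right)} = \sqrt{2} \sqrt{u}$ ($N{\left(u \right)} = \sqrt{2 u} = \sqrt{2} \sqrt{u}$)
$B{\left(t,k \right)} = k + 4 k t$ ($B{\left(t,k \right)} = 4 k t + k = k + 4 k t$)
$\left(6 - 10\right) B{\left(N{\left(c \right)},5 \right)} = \left(6 - 10\right) 5 \left(1 + 4 \sqrt{2} \sqrt{-1}\right) = - 4 \cdot 5 \left(1 + 4 \sqrt{2} i\right) = - 4 \cdot 5 \left(1 + 4 i \sqrt{2}\right) = - 4 \left(5 + 20 i \sqrt{2}\right) = -20 - 80 i \sqrt{2}$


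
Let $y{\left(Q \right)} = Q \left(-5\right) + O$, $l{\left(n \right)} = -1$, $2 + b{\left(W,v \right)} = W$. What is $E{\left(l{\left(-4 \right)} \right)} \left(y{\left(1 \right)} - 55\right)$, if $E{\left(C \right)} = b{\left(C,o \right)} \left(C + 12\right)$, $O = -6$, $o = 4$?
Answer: $2178$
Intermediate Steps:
$b{\left(W,v \right)} = -2 + W$
$E{\left(C \right)} = \left(-2 + C\right) \left(12 + C\right)$ ($E{\left(C \right)} = \left(-2 + C\right) \left(C + 12\right) = \left(-2 + C\right) \left(12 + C\right)$)
$y{\left(Q \right)} = -6 - 5 Q$ ($y{\left(Q \right)} = Q \left(-5\right) - 6 = - 5 Q - 6 = -6 - 5 Q$)
$E{\left(l{\left(-4 \right)} \right)} \left(y{\left(1 \right)} - 55\right) = \left(-2 - 1\right) \left(12 - 1\right) \left(\left(-6 - 5\right) - 55\right) = \left(-3\right) 11 \left(\left(-6 - 5\right) - 55\right) = - 33 \left(-11 - 55\right) = \left(-33\right) \left(-66\right) = 2178$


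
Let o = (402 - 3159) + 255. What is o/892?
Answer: -1251/446 ≈ -2.8049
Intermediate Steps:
o = -2502 (o = -2757 + 255 = -2502)
o/892 = -2502/892 = -2502*1/892 = -1251/446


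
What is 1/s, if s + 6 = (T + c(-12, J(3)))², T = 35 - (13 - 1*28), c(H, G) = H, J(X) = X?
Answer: 1/1438 ≈ 0.00069541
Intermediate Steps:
T = 50 (T = 35 - (13 - 28) = 35 - 1*(-15) = 35 + 15 = 50)
s = 1438 (s = -6 + (50 - 12)² = -6 + 38² = -6 + 1444 = 1438)
1/s = 1/1438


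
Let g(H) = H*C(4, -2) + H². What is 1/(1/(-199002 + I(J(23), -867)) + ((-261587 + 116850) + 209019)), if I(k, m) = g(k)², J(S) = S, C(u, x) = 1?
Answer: 105702/6794735965 ≈ 1.5556e-5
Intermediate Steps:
g(H) = H + H² (g(H) = H*1 + H² = H + H²)
I(k, m) = k²*(1 + k)² (I(k, m) = (k*(1 + k))² = k²*(1 + k)²)
1/(1/(-199002 + I(J(23), -867)) + ((-261587 + 116850) + 209019)) = 1/(1/(-199002 + 23²*(1 + 23)²) + ((-261587 + 116850) + 209019)) = 1/(1/(-199002 + 529*24²) + (-144737 + 209019)) = 1/(1/(-199002 + 529*576) + 64282) = 1/(1/(-199002 + 304704) + 64282) = 1/(1/105702 + 64282) = 1/(6794735965/105702) = 105702/6794735965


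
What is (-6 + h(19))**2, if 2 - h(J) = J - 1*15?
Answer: 64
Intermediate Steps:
h(J) = 17 - J (h(J) = 2 - (J - 1*15) = 2 - (J - 15) = 2 - (-15 + J) = 2 + (15 - J) = 17 - J)
(-6 + h(19))**2 = (-6 + (17 - 1*19))**2 = (-6 + (17 - 19))**2 = (-6 - 2)**2 = (-8)**2 = 64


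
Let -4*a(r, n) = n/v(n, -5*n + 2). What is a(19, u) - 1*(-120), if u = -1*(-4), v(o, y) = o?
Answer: 479/4 ≈ 119.75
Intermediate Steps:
u = 4
a(r, n) = -1/4 (a(r, n) = -n/(4*n) = -1/4*1 = -1/4)
a(19, u) - 1*(-120) = -1/4 - 1*(-120) = -1/4 + 120 = 479/4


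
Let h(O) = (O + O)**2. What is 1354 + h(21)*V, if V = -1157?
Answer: -2039594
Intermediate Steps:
h(O) = 4*O**2 (h(O) = (2*O)**2 = 4*O**2)
1354 + h(21)*V = 1354 + (4*21**2)*(-1157) = 1354 + (4*441)*(-1157) = 1354 + 1764*(-1157) = 1354 - 2040948 = -2039594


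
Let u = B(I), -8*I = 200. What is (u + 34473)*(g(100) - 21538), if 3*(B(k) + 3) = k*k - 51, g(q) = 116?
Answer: -2227545248/3 ≈ -7.4251e+8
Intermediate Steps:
I = -25 (I = -1/8*200 = -25)
B(k) = -20 + k**2/3 (B(k) = -3 + (k*k - 51)/3 = -3 + (k**2 - 51)/3 = -3 + (-51 + k**2)/3 = -3 + (-17 + k**2/3) = -20 + k**2/3)
u = 565/3 (u = -20 + (1/3)*(-25)**2 = -20 + (1/3)*625 = -20 + 625/3 = 565/3 ≈ 188.33)
(u + 34473)*(g(100) - 21538) = (565/3 + 34473)*(116 - 21538) = (103984/3)*(-21422) = -2227545248/3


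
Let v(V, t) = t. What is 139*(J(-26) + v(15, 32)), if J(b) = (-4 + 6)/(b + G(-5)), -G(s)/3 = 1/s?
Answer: 563506/127 ≈ 4437.1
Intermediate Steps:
G(s) = -3/s
J(b) = 2/(⅗ + b) (J(b) = (-4 + 6)/(b - 3/(-5)) = 2/(b - 3*(-⅕)) = 2/(b + ⅗) = 2/(⅗ + b))
139*(J(-26) + v(15, 32)) = 139*(10/(3 + 5*(-26)) + 32) = 139*(10/(3 - 130) + 32) = 139*(10/(-127) + 32) = 139*(10*(-1/127) + 32) = 139*(-10/127 + 32) = 139*(4054/127) = 563506/127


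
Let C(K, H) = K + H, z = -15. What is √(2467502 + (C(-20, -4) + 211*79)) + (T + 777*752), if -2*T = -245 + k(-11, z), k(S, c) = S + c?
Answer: 1168879/2 + √2484147 ≈ 5.8602e+5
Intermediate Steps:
C(K, H) = H + K
T = 271/2 (T = -(-245 + (-11 - 15))/2 = -(-245 - 26)/2 = -½*(-271) = 271/2 ≈ 135.50)
√(2467502 + (C(-20, -4) + 211*79)) + (T + 777*752) = √(2467502 + ((-4 - 20) + 211*79)) + (271/2 + 777*752) = √(2467502 + (-24 + 16669)) + (271/2 + 584304) = √(2467502 + 16645) + 1168879/2 = √2484147 + 1168879/2 = 1168879/2 + √2484147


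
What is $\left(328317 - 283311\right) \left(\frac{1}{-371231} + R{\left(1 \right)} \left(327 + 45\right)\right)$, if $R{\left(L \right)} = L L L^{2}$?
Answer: $\frac{6215235482586}{371231} \approx 1.6742 \cdot 10^{7}$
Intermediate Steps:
$R{\left(L \right)} = L^{4}$ ($R{\left(L \right)} = L^{2} L^{2} = L^{4}$)
$\left(328317 - 283311\right) \left(\frac{1}{-371231} + R{\left(1 \right)} \left(327 + 45\right)\right) = \left(328317 - 283311\right) \left(\frac{1}{-371231} + 1^{4} \left(327 + 45\right)\right) = 45006 \left(- \frac{1}{371231} + 1 \cdot 372\right) = 45006 \left(- \frac{1}{371231} + 372\right) = 45006 \cdot \frac{138097931}{371231} = \frac{6215235482586}{371231}$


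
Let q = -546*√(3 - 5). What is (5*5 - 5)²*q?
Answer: -218400*I*√2 ≈ -3.0886e+5*I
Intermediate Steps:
q = -546*I*√2 ≈ -772.16*I
(5*5 - 5)²*q = (5*5 - 5)²*(-546*I*√2) = (25 - 5)²*(-546*I*√2) = 20²*(-546*I*√2) = 400*(-546*I*√2) = -218400*I*√2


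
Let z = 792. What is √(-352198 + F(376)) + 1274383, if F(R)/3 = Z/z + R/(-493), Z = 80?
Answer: 1274383 + 2*I*√23305104793641/16269 ≈ 1.2744e+6 + 593.46*I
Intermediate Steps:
F(R) = 10/33 - 3*R/493 (F(R) = 3*(80/792 + R/(-493)) = 3*(80*(1/792) + R*(-1/493)) = 3*(10/99 - R/493) = 10/33 - 3*R/493)
√(-352198 + F(376)) + 1274383 = √(-352198 + (10/33 - 3/493*376)) + 1274383 = √(-352198 + (10/33 - 1128/493)) + 1274383 = √(-352198 - 32294/16269) + 1274383 = √(-5729941556/16269) + 1274383 = 2*I*√23305104793641/16269 + 1274383 = 1274383 + 2*I*√23305104793641/16269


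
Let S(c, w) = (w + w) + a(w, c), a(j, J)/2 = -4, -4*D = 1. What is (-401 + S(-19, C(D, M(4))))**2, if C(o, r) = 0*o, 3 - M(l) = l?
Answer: 167281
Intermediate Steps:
D = -1/4 (D = -1/4*1 = -1/4 ≈ -0.25000)
M(l) = 3 - l
a(j, J) = -8 (a(j, J) = 2*(-4) = -8)
C(o, r) = 0
S(c, w) = -8 + 2*w (S(c, w) = (w + w) - 8 = 2*w - 8 = -8 + 2*w)
(-401 + S(-19, C(D, M(4))))**2 = (-401 + (-8 + 2*0))**2 = (-401 + (-8 + 0))**2 = (-401 - 8)**2 = (-409)**2 = 167281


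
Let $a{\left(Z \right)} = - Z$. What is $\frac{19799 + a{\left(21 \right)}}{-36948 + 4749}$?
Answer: $- \frac{19778}{32199} \approx -0.61424$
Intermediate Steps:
$\frac{19799 + a{\left(21 \right)}}{-36948 + 4749} = \frac{19799 - 21}{-36948 + 4749} = \frac{19799 - 21}{-32199} = 19778 \left(- \frac{1}{32199}\right) = - \frac{19778}{32199}$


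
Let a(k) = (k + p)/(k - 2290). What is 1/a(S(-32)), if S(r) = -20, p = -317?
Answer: 2310/337 ≈ 6.8546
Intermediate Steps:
a(k) = (-317 + k)/(-2290 + k) (a(k) = (k - 317)/(k - 2290) = (-317 + k)/(-2290 + k))
1/a(S(-32)) = 1/((-317 - 20)/(-2290 - 20)) = 1/(-337/(-2310)) = 1/(-1/2310*(-337)) = 1/(337/2310) = 2310/337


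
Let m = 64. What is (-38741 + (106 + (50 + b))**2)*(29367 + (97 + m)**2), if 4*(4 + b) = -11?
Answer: -1820682217/2 ≈ -9.1034e+8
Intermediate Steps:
b = -27/4 (b = -4 + (1/4)*(-11) = -4 - 11/4 = -27/4 ≈ -6.7500)
(-38741 + (106 + (50 + b))**2)*(29367 + (97 + m)**2) = (-38741 + (106 + (50 - 27/4))**2)*(29367 + (97 + 64)**2) = (-38741 + (106 + 173/4)**2)*(29367 + 161**2) = (-38741 + (597/4)**2)*(29367 + 25921) = (-38741 + 356409/16)*55288 = -263447/16*55288 = -1820682217/2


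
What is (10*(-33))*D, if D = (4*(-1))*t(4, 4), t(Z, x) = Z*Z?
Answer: 21120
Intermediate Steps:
t(Z, x) = Z²
D = -64 (D = (4*(-1))*4² = -4*16 = -64)
(10*(-33))*D = (10*(-33))*(-64) = -330*(-64) = 21120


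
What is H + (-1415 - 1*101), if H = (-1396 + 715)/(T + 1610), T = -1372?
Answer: -361489/238 ≈ -1518.9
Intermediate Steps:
H = -681/238 (H = (-1396 + 715)/(-1372 + 1610) = -681/238 ≈ -2.8613)
H + (-1415 - 1*101) = -681/238 + (-1415 - 1*101) = -681/238 + (-1415 - 101) = -681/238 - 1516 = -361489/238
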